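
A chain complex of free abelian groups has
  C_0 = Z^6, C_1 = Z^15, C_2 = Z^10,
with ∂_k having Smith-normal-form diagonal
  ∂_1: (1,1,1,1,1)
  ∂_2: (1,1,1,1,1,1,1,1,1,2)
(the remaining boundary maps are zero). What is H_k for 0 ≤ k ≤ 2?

H_0 ≅ Z,  H_1 ≅ Z/2,  H_2 = 0.

H_0: b_0 = 6 − 0 − 5 = 1; torsion from ∂_1 factors > 1: none. So H_0 ≅ Z.
H_1: b_1 = 15 − 5 − 10 = 0; torsion from ∂_2 factors > 1: [2]. So H_1 ≅ Z/2.
H_2: b_2 = 10 − 10 − 0 = 0; torsion from ∂_3 factors > 1: none. So H_2 ≅ 0.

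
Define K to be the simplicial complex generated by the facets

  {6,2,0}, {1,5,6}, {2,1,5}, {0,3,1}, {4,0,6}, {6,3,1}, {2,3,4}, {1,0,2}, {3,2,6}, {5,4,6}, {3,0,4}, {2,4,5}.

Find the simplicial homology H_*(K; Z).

H_0 = Z,  H_1 = Z_2,  H_2 = 0.

We work with the vertex ordering 0 < 1 < 2 < 3 < 4 < 5 < 6. The simplices of K, each written with vertices in increasing order, are:

  0-simplices (7): [0], [1], [2], [3], [4], [5], [6]
  1-simplices (18): [0,1], [0,2], [0,3], [0,4], [0,6], [1,2], [1,3], [1,5], [1,6], [2,3], [2,4], [2,5], [2,6], [3,4], [3,6], [4,5], [4,6], [5,6]
  2-simplices (12): [0,1,2], [0,1,3], [0,2,6], [0,3,4], [0,4,6], [1,2,5], [1,3,6], [1,5,6], [2,3,4], [2,3,6], [2,4,5], [4,5,6]

Hence C_0 ≅ Z^7, C_1 ≅ Z^18, C_2 ≅ Z^12.

Boundary ∂_1: C_1 → C_0 is given by ∂[p,q] = [q] − [p].
The resulting 7×18 matrix has rank 6, and its Smith normal form has invariant factors (1,1,1,1,1,1).

Boundary ∂_2: C_2 → C_1 maps a triangle to the signed sum of its edges. For instance
  ∂[4,5,6] = [5,6] − [4,6] + [4,5],
  ∂[2,3,6] = [3,6] − [2,6] + [2,3].
As a 18×12 matrix over Z this has rank 12, with invariant factors (1,1,1,1,1,1,1,1,1,1,1,2).

From H_k ≅ ker(∂_k) / im(∂_{k+1}) we obtain:

  H_0: rank C_0 − rank ∂_1 = 7 − 6 = 1, and the invariant factors of ∂_1 are all 1, so H_0 ≅ Z.
  H_1: rank ker ∂_1 − rank ∂_2 = (18 − 6) − 12 = 0, and ∂_2 has invariant factor 2 > 1, so H_1 ≅ Z_2.
  H_2: rank ker ∂_2 − rank ∂_3 = (12 − 12) − 0 = 0, and there is no ∂_3, so H_2 ≅ 0.

As a check, the Euler characteristic is 7 − 18 + 12 = 1, which agrees with 1 − 0 + 0 = 1.
(K is a triangulation of the real projective plane RP^2.)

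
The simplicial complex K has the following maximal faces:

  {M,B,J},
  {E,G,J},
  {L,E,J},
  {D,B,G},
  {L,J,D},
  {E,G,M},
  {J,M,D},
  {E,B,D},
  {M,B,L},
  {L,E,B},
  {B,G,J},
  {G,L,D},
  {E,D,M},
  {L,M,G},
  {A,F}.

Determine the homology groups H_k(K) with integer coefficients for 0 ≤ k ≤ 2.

H_0 ≅ Z^2,  H_1 ≅ Z^2,  H_2 ≅ Z.

Take the total order A < B < D < E < F < G < J < L < M on the vertex set. Then K (dimension 2) consists of the simplices:

  0-simplices (9): A, B, D, E, F, G, J, L, M
  1-simplices (22): AF, BD, BE, BG, BJ, BL, BM, DE, DG, DJ, DL, DM, EG, EJ, EL, EM, GJ, GL, GM, JL, JM, LM
  2-simplices (14): BDE, BDG, BEL, BGJ, BJM, BLM, DEM, DGL, DJL, DJM, EGJ, EGM, EJL, GLM

giving chain groups C_0 ≅ Z^9, C_1 ≅ Z^22, C_2 ≅ Z^14.

Boundary ∂_1: C_1 → C_0 maps an edge to its endpoints' difference, ∂[p,q] = q − p. For instance
  ∂BG = G − B.
This gives a 9×22 integer matrix of rank 7; reducing to Smith normal form yields diagonal entries (1,1,1,1,1,1,1).

∂_2: C_2 → C_1 maps a triangle to the signed sum of its edges. For instance
  ∂BDG = DG − BG + BD,
  ∂BGJ = GJ − BJ + BG.
As a 22×14 matrix over Z this has rank 13, with invariant factors (1,1,1,1,1,1,1,1,1,1,1,1,1).

Computing H_k = (kernel of ∂_k) / (image of ∂_{k+1}):

  H_0: rank C_0 − rank ∂_1 = 9 − 7 = 2, and the invariant factors of ∂_1 are all 1, so H_0 = Z^2.
  H_1: rank ker ∂_1 − rank ∂_2 = (22 − 7) − 13 = 2, and the invariant factors of ∂_2 are all 1, so H_1 = Z^2.
  H_2: rank ker ∂_2 − rank ∂_3 = (14 − 13) − 0 = 1, and there is no ∂_3, so H_2 = Z.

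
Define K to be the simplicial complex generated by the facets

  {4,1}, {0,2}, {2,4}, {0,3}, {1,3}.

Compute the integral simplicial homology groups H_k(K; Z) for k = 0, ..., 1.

H_0 = Z,  H_1 = Z.

Fix the vertex order 0 < 1 < 2 < 3 < 4 and write every simplex with vertices in increasing order. Then dim K = 1 and the simplices of K are:

  0-simplices (5): [0], [1], [2], [3], [4]
  1-simplices (5): [0,2], [0,3], [1,3], [1,4], [2,4]

giving chain groups C_0 ≅ Z^5, C_1 ≅ Z^5.

The boundary map ∂_1: C_1 → C_0 maps an edge to its endpoints' difference, ∂[p,q] = q − p.
The 5×5 boundary matrix has rank 4 and Smith normal form diag(1,1,1,1).

Now H_k = ker ∂_k / im ∂_{k+1}, so:

  H_0: rank C_0 − rank ∂_1 = 5 − 4 = 1, and the invariant factors of ∂_1 are all 1, so H_0 = Z.
  H_1: rank ker ∂_1 − rank ∂_2 = (5 − 4) − 0 = 1, and there is no ∂_2, so H_1 = Z.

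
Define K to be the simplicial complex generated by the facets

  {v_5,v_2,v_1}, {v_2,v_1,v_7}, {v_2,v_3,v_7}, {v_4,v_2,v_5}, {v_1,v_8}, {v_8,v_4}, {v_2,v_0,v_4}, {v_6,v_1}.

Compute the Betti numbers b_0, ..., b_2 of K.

Order the vertices as v_0 < v_1 < v_2 < v_3 < v_4 < v_5 < v_6 < v_7 < v_8. Listing each simplex with vertices in this order, K has dimension 2 with simplices:

  0-simplices (9): [v_0], [v_1], [v_2], [v_3], [v_4], [v_5], [v_6], [v_7], [v_8]
  1-simplices (14): [v_0,v_2], [v_0,v_4], [v_1,v_2], [v_1,v_5], [v_1,v_6], [v_1,v_7], [v_1,v_8], [v_2,v_3], [v_2,v_4], [v_2,v_5], [v_2,v_7], [v_3,v_7], [v_4,v_5], [v_4,v_8]
  2-simplices (5): [v_0,v_2,v_4], [v_1,v_2,v_5], [v_1,v_2,v_7], [v_2,v_3,v_7], [v_2,v_4,v_5]

Hence C_0 ≅ Z^9, C_1 ≅ Z^14, C_2 ≅ Z^5.

The boundary map ∂_1: C_1 → C_0 sends each edge [p,q] (with p < q) to q − p.
This gives a 9×14 integer matrix of rank 8; reducing to Smith normal form yields diagonal entries (1,1,1,1,1,1,1,1).

Boundary ∂_2: C_2 → C_1 sends each 2-simplex [p,q,r] to [q,r] − [p,r] + [p,q]. For instance
  ∂[v_2,v_4,v_5] = [v_4,v_5] − [v_2,v_5] + [v_2,v_4],
  ∂[v_2,v_3,v_7] = [v_3,v_7] − [v_2,v_7] + [v_2,v_3].
The resulting 14×5 matrix has rank 5, and its Smith normal form has invariant factors (1,1,1,1,1).

From H_k ≅ ker(∂_k) / im(∂_{k+1}) we obtain:

  H_0: rank C_0 − rank ∂_1 = 9 − 8 = 1, and the invariant factors of ∂_1 are all 1, so H_0 = Z.
  H_1: rank ker ∂_1 − rank ∂_2 = (14 − 8) − 5 = 1, and the invariant factors of ∂_2 are all 1, so H_1 = Z.
  H_2: rank ker ∂_2 − rank ∂_3 = (5 − 5) − 0 = 0, and there is no ∂_3, so H_2 = 0.

Hence the Betti numbers are b_0 = 1, b_1 = 1, b_2 = 0.

b_0 = 1, b_1 = 1, b_2 = 0.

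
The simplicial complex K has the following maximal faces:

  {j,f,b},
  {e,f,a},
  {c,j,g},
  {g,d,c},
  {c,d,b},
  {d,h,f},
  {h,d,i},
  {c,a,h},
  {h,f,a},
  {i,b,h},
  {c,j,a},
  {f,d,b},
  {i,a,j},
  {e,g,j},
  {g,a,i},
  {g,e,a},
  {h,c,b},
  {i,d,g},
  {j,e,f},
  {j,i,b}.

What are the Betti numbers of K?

Fix the vertex order a < b < c < d < e < f < g < h < i < j and write every simplex with vertices in increasing order. Then dim K = 2 and the simplices of K are:

  0-simplices (10): a, b, c, d, e, f, g, h, i, j
  1-simplices (30): ac, ae, af, ag, ah, ai, aj, bc, bd, bf, bh, bi, bj, cd, cg, ch, cj, df, dg, dh, di, ef, eg, ej, fh, fj, gi, gj, hi, ij
  2-simplices (20): ach, acj, aef, aeg, afh, agi, aij, bcd, bch, bdf, bfj, bhi, bij, cdg, cgj, dfh, dgi, dhi, efj, egj

giving chain groups C_0 ≅ Z^10, C_1 ≅ Z^30, C_2 ≅ Z^20.

Boundary ∂_1: C_1 → C_0 is given by ∂[p,q] = [q] − [p]. For instance
  ∂aj = j − a.
The 10×30 boundary matrix has rank 9 and Smith normal form diag(1,1,1,1,1,1,1,1,1).

Boundary ∂_2: C_2 → C_1 acts by ∂[p,q,r] = [q,r] − [p,r] + [p,q]. For instance
  ∂cgj = gj − cj + cg,
  ∂bcd = cd − bd + bc.
As a 30×20 matrix over Z this has rank 20, with invariant factors (1,1,1,1,1,1,1,1,1,1,1,1,1,1,1,1,1,1,1,2).

From H_k ≅ ker(∂_k) / im(∂_{k+1}) we obtain:

  H_0: rank C_0 − rank ∂_1 = 10 − 9 = 1, and the invariant factors of ∂_1 are all 1, so H_0 = Z.
  H_1: rank ker ∂_1 − rank ∂_2 = (30 − 9) − 20 = 1, and ∂_2 has invariant factor 2 > 1, so H_1 = Z ⊕ Z_2.
  H_2: rank ker ∂_2 − rank ∂_3 = (20 − 20) − 0 = 0, and there is no ∂_3, so H_2 = 0.

As a check, the Euler characteristic is 10 − 30 + 20 = 0, which agrees with 1 − 1 + 0 = 0.
(K is a triangulation of the Klein bottle.)

Hence the Betti numbers are b_0 = 1, b_1 = 1, b_2 = 0.

b_0 = 1, b_1 = 1, b_2 = 0.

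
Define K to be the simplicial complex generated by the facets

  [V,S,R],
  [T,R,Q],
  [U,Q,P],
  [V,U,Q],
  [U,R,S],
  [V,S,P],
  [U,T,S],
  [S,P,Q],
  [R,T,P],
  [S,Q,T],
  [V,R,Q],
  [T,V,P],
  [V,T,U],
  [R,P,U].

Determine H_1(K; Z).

We work with the vertex ordering P < Q < R < S < T < U < V. The simplices of K, each written with vertices in increasing order, are:

  0-simplices (7): P, Q, R, S, T, U, V
  1-simplices (21): PQ, PR, PS, PT, PU, PV, QR, QS, QT, QU, QV, RS, RT, RU, RV, ST, SU, SV, TU, TV, UV
  2-simplices (14): PQS, PQU, PRT, PRU, PSV, PTV, QRT, QRV, QST, QUV, RSU, RSV, STU, TUV

so the chain groups are C_0 ≅ Z^7, C_1 ≅ Z^21, C_2 ≅ Z^14.

Boundary ∂_1: C_1 → C_0 is given by ∂[p,q] = [q] − [p].
The resulting 7×21 matrix has rank 6, and its Smith normal form has invariant factors (1,1,1,1,1,1).

Boundary ∂_2: C_2 → C_1 acts by ∂[p,q,r] = [q,r] − [p,r] + [p,q]. For instance
  ∂PRU = RU − PU + PR,
  ∂QST = ST − QT + QS.
As a 21×14 matrix over Z this has rank 13, with invariant factors (1,1,1,1,1,1,1,1,1,1,1,1,1).

Now H_k = ker ∂_k / im ∂_{k+1}, so:

  H_1: rank ker ∂_1 − rank ∂_2 = (21 − 6) − 13 = 2, and the invariant factors of ∂_2 are all 1, so H_1 = Z^2.

(K is a triangulation of the torus T^2.)

H_1 ≅ Z^2.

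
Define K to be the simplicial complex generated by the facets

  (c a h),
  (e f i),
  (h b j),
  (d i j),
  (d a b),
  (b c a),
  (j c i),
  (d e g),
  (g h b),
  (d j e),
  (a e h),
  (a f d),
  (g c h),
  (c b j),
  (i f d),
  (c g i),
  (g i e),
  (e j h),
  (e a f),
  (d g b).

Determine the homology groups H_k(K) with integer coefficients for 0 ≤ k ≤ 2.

H_0 ≅ Z,  H_1 ≅ Z ⊕ Z/2,  H_2 = 0.

We work with the vertex ordering a < b < c < d < e < f < g < h < i < j. The simplices of K, each written with vertices in increasing order, are:

  0-simplices (10): a, b, c, d, e, f, g, h, i, j
  1-simplices (30): ab, ac, ad, ae, af, ah, bc, bd, bg, bh, bj, cg, ch, ci, cj, de, df, dg, di, dj, ef, eg, eh, ei, ej, fi, gh, gi, hj, ij
  2-simplices (20): abc, abd, ach, adf, aef, aeh, bcj, bdg, bgh, bhj, cgh, cgi, cij, deg, dej, dfi, dij, efi, egi, ehj

Hence C_0 ≅ Z^10, C_1 ≅ Z^30, C_2 ≅ Z^20.

Boundary ∂_1: C_1 → C_0 sends each edge [p,q] (with p < q) to q − p. For instance
  ∂ae = e − a.
The resulting 10×30 matrix has rank 9, and its Smith normal form has invariant factors (1,1,1,1,1,1,1,1,1).

∂_2: C_2 → C_1 sends each 2-simplex [p,q,r] to [q,r] − [p,r] + [p,q]. For instance
  ∂aef = ef − af + ae,
  ∂bgh = gh − bh + bg.
This gives a 30×20 integer matrix of rank 20; reducing to Smith normal form yields diagonal entries (1,1,1,1,1,1,1,1,1,1,1,1,1,1,1,1,1,1,1,2).

From H_k ≅ ker(∂_k) / im(∂_{k+1}) we obtain:

  H_0: rank C_0 − rank ∂_1 = 10 − 9 = 1, and the invariant factors of ∂_1 are all 1, so H_0 = Z.
  H_1: rank ker ∂_1 − rank ∂_2 = (30 − 9) − 20 = 1, and ∂_2 has invariant factor 2 > 1, so H_1 = Z ⊕ Z/2.
  H_2: rank ker ∂_2 − rank ∂_3 = (20 − 20) − 0 = 0, and there is no ∂_3, so H_2 = 0.

As a check, the Euler characteristic is 10 − 30 + 20 = 0, which agrees with 1 − 1 + 0 = 0.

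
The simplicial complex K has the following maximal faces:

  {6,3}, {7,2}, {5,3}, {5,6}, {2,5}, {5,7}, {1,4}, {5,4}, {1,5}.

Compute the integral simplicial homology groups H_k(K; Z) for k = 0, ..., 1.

Take the total order 1 < 2 < 3 < 4 < 5 < 6 < 7 on the vertex set. Then K (dimension 1) consists of the simplices:

  0-simplices (7): [1], [2], [3], [4], [5], [6], [7]
  1-simplices (9): [1,4], [1,5], [2,5], [2,7], [3,5], [3,6], [4,5], [5,6], [5,7]

so the chain groups are C_0 ≅ Z^7, C_1 ≅ Z^9.

Boundary ∂_1: C_1 → C_0 maps an edge to its endpoints' difference, ∂[p,q] = q − p. For instance
  ∂[4,5] = [5] − [4].
The resulting 7×9 matrix has rank 6, and its Smith normal form has invariant factors (1,1,1,1,1,1).

Now H_k = ker ∂_k / im ∂_{k+1}, so:

  H_0: rank C_0 − rank ∂_1 = 7 − 6 = 1, and the invariant factors of ∂_1 are all 1, so H_0 ≅ Z.
  H_1: rank ker ∂_1 − rank ∂_2 = (9 − 6) − 0 = 3, and there is no ∂_2, so H_1 ≅ Z^3.

H_0 = Z,  H_1 = Z^3.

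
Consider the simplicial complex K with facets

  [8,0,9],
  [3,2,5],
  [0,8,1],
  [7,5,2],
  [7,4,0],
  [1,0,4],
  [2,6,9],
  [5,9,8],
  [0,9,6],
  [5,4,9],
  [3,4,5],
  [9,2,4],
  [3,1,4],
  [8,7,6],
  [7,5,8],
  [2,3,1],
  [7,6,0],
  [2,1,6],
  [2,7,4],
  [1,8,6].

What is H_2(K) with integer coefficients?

H_2 ≅ 0.

Fix the vertex order 0 < 1 < 2 < 3 < 4 < 5 < 6 < 7 < 8 < 9 and write every simplex with vertices in increasing order. Then dim K = 2 and the simplices of K are:

  0-simplices (10): [0], [1], [2], [3], [4], [5], [6], [7], [8], [9]
  1-simplices (30): (30 of them)
  2-simplices (20): (20 of them)

so the chain groups are C_0 ≅ Z^10, C_1 ≅ Z^30, C_2 ≅ Z^20.

The boundary map ∂_1: C_1 → C_0 sends each edge [p,q] (with p < q) to q − p. For instance
  ∂[5,7] = [7] − [5].
The 10×30 boundary matrix has rank 9 and Smith normal form diag(1,1,1,1,1,1,1,1,1).

Boundary ∂_2: C_2 → C_1 acts by ∂[p,q,r] = [q,r] − [p,r] + [p,q]. For instance
  ∂[0,8,9] = [8,9] − [0,9] + [0,8],
  ∂[6,7,8] = [7,8] − [6,8] + [6,7].
The resulting 30×20 matrix has rank 20, and its Smith normal form has invariant factors (1,1,1,1,1,1,1,1,1,1,1,1,1,1,1,1,1,1,1,2).

Now H_k = ker ∂_k / im ∂_{k+1}, so:

  H_2: rank ker ∂_2 − rank ∂_3 = (20 − 20) − 0 = 0, and there is no ∂_3, so H_2 ≅ 0.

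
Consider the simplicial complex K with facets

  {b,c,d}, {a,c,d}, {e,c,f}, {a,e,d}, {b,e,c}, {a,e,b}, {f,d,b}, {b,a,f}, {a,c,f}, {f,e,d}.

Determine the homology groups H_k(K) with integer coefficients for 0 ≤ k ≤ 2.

We work with the vertex ordering a < b < c < d < e < f. The simplices of K, each written with vertices in increasing order, are:

  0-simplices (6): a, b, c, d, e, f
  1-simplices (15): ab, ac, ad, ae, af, bc, bd, be, bf, cd, ce, cf, de, df, ef
  2-simplices (10): abe, abf, acd, acf, ade, bcd, bce, bdf, cef, def

so the chain groups are C_0 ≅ Z^6, C_1 ≅ Z^15, C_2 ≅ Z^10.

∂_1: C_1 → C_0 is given by ∂[p,q] = [q] − [p]. For instance
  ∂bc = c − b.
This gives a 6×15 integer matrix of rank 5; reducing to Smith normal form yields diagonal entries (1,1,1,1,1).

The boundary map ∂_2: C_2 → C_1 acts by ∂[p,q,r] = [q,r] − [p,r] + [p,q]. For instance
  ∂bcd = cd − bd + bc,
  ∂abe = be − ae + ab.
This gives a 15×10 integer matrix of rank 10; reducing to Smith normal form yields diagonal entries (1,1,1,1,1,1,1,1,1,2).

Now H_k = ker ∂_k / im ∂_{k+1}, so:

  H_0: rank C_0 − rank ∂_1 = 6 − 5 = 1, and the invariant factors of ∂_1 are all 1, so H_0 = Z.
  H_1: rank ker ∂_1 − rank ∂_2 = (15 − 5) − 10 = 0, and ∂_2 has invariant factor 2 > 1, so H_1 = Z/2.
  H_2: rank ker ∂_2 − rank ∂_3 = (10 − 10) − 0 = 0, and there is no ∂_3, so H_2 = 0.

As a check, the Euler characteristic is 6 − 15 + 10 = 1, which agrees with 1 − 0 + 0 = 1.

H_0 ≅ Z,  H_1 ≅ Z/2,  H_2 = 0.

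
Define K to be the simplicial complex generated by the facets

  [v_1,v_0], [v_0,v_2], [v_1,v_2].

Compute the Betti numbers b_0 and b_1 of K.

Fix the vertex order v_0 < v_1 < v_2 and write every simplex with vertices in increasing order. Then dim K = 1 and the simplices of K are:

  0-simplices (3): [v_0], [v_1], [v_2]
  1-simplices (3): [v_0,v_1], [v_0,v_2], [v_1,v_2]

giving chain groups C_0 ≅ Z^3, C_1 ≅ Z^3.

∂_1: C_1 → C_0 is given by ∂[p,q] = [q] − [p].
This gives a 3×3 integer matrix of rank 2; reducing to Smith normal form yields diagonal entries (1,1).

Now H_k = ker ∂_k / im ∂_{k+1}, so:

  H_0: rank C_0 − rank ∂_1 = 3 − 2 = 1, and the invariant factors of ∂_1 are all 1, so H_0 = Z.
  H_1: rank ker ∂_1 − rank ∂_2 = (3 − 2) − 0 = 1, and there is no ∂_2, so H_1 = Z.

(K is a triangulation of the circle S^1.)

Hence the Betti numbers are b_0 = 1, b_1 = 1.

b_0 = 1, b_1 = 1.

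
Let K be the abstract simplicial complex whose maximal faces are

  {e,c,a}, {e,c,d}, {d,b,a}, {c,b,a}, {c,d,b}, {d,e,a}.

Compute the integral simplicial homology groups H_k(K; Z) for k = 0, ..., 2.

H_0 ≅ Z,  H_1 = 0,  H_2 ≅ Z.

We work with the vertex ordering a < b < c < d < e. The simplices of K, each written with vertices in increasing order, are:

  0-simplices (5): a, b, c, d, e
  1-simplices (9): ab, ac, ad, ae, bc, bd, cd, ce, de
  2-simplices (6): abc, abd, ace, ade, bcd, cde

giving chain groups C_0 ≅ Z^5, C_1 ≅ Z^9, C_2 ≅ Z^6.

The boundary map ∂_1: C_1 → C_0 is given by ∂[p,q] = [q] − [p]. For instance
  ∂ac = c − a.
The 5×9 boundary matrix has rank 4 and Smith normal form diag(1,1,1,1).

∂_2: C_2 → C_1 sends each 2-simplex [p,q,r] to [q,r] − [p,r] + [p,q]. For instance
  ∂bcd = cd − bd + bc,
  ∂ace = ce − ae + ac.
The 9×6 boundary matrix has rank 5 and Smith normal form diag(1,1,1,1,1).

Reading off H_k = ker ∂_k / im ∂_{k+1}:

  H_0: rank C_0 − rank ∂_1 = 5 − 4 = 1, and the invariant factors of ∂_1 are all 1, so H_0 = Z.
  H_1: rank ker ∂_1 − rank ∂_2 = (9 − 4) − 5 = 0, and the invariant factors of ∂_2 are all 1, so H_1 = 0.
  H_2: rank ker ∂_2 − rank ∂_3 = (6 − 5) − 0 = 1, and there is no ∂_3, so H_2 = Z.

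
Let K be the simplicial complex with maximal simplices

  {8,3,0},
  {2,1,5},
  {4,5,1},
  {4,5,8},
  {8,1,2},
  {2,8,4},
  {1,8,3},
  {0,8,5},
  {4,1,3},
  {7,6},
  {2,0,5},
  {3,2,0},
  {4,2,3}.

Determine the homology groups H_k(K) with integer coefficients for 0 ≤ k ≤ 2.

Order the vertices as 0 < 1 < 2 < 3 < 4 < 5 < 6 < 7 < 8. Listing each simplex with vertices in this order, K has dimension 2 with simplices:

  0-simplices (9): [0], [1], [2], [3], [4], [5], [6], [7], [8]
  1-simplices (19): [0,2], [0,3], [0,5], [0,8], [1,2], [1,3], [1,4], [1,5], [1,8], [2,3], [2,4], [2,5], [2,8], [3,4], [3,8], [4,5], [4,8], [5,8], [6,7]
  2-simplices (12): [0,2,3], [0,2,5], [0,3,8], [0,5,8], [1,2,5], [1,2,8], [1,3,4], [1,3,8], [1,4,5], [2,3,4], [2,4,8], [4,5,8]

giving chain groups C_0 ≅ Z^9, C_1 ≅ Z^19, C_2 ≅ Z^12.

∂_1: C_1 → C_0 is given by ∂[p,q] = [q] − [p].
The resulting 9×19 matrix has rank 7, and its Smith normal form has invariant factors (1,1,1,1,1,1,1).

Boundary ∂_2: C_2 → C_1 sends each 2-simplex [p,q,r] to [q,r] − [p,r] + [p,q]. For instance
  ∂[0,5,8] = [5,8] − [0,8] + [0,5],
  ∂[2,4,8] = [4,8] − [2,8] + [2,4].
The 19×12 boundary matrix has rank 12 and Smith normal form diag(1,1,1,1,1,1,1,1,1,1,1,2).

Computing H_k = (kernel of ∂_k) / (image of ∂_{k+1}):

  H_0: rank C_0 − rank ∂_1 = 9 − 7 = 2, and the invariant factors of ∂_1 are all 1, so H_0 ≅ Z^2.
  H_1: rank ker ∂_1 − rank ∂_2 = (19 − 7) − 12 = 0, and ∂_2 has invariant factor 2 > 1, so H_1 ≅ Z/2Z.
  H_2: rank ker ∂_2 − rank ∂_3 = (12 − 12) − 0 = 0, and there is no ∂_3, so H_2 ≅ 0.

H_0 ≅ Z^2,  H_1 ≅ Z/2Z,  H_2 = 0.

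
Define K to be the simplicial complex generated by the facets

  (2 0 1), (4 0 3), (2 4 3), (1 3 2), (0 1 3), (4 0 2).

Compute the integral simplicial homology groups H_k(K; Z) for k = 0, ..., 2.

Fix the vertex order 0 < 1 < 2 < 3 < 4 and write every simplex with vertices in increasing order. Then dim K = 2 and the simplices of K are:

  0-simplices (5): [0], [1], [2], [3], [4]
  1-simplices (9): [0,1], [0,2], [0,3], [0,4], [1,2], [1,3], [2,3], [2,4], [3,4]
  2-simplices (6): [0,1,2], [0,1,3], [0,2,4], [0,3,4], [1,2,3], [2,3,4]

so the chain groups are C_0 ≅ Z^5, C_1 ≅ Z^9, C_2 ≅ Z^6.

The boundary map ∂_1: C_1 → C_0 sends each edge [p,q] (with p < q) to q − p. For instance
  ∂[3,4] = [4] − [3].
The resulting 5×9 matrix has rank 4, and its Smith normal form has invariant factors (1,1,1,1).

∂_2: C_2 → C_1 sends each 2-simplex [p,q,r] to [q,r] − [p,r] + [p,q]. For instance
  ∂[0,2,4] = [2,4] − [0,4] + [0,2],
  ∂[0,1,3] = [1,3] − [0,3] + [0,1].
The resulting 9×6 matrix has rank 5, and its Smith normal form has invariant factors (1,1,1,1,1).

Computing H_k = (kernel of ∂_k) / (image of ∂_{k+1}):

  H_0: rank C_0 − rank ∂_1 = 5 − 4 = 1, and the invariant factors of ∂_1 are all 1, so H_0 ≅ Z.
  H_1: rank ker ∂_1 − rank ∂_2 = (9 − 4) − 5 = 0, and the invariant factors of ∂_2 are all 1, so H_1 ≅ 0.
  H_2: rank ker ∂_2 − rank ∂_3 = (6 − 5) − 0 = 1, and there is no ∂_3, so H_2 ≅ Z.

(K is a triangulation of the 2-sphere S^2.)

H_0 = Z,  H_1 = 0,  H_2 = Z.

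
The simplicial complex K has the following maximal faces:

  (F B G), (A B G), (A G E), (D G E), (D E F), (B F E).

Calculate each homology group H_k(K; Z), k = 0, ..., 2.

K has 6 vertices, 12 edges, 6 triangles.
rank ∂_0 = 0, rank ∂_1 = 5 ⇒ b_0 = 6 − 0 − 5 = 1; all invariant factors of ∂_1 are 1 so no torsion. So H_0 ≅ Z.
rank ∂_1 = 5, rank ∂_2 = 6 ⇒ b_1 = 12 − 5 − 6 = 1; all invariant factors of ∂_2 are 1 so no torsion. So H_1 ≅ Z.
rank ∂_2 = 6, rank ∂_3 = 0 ⇒ b_2 = 6 − 6 − 0 = 0. So H_2 ≅ 0.

H_0 ≅ Z,  H_1 ≅ Z,  H_2 = 0.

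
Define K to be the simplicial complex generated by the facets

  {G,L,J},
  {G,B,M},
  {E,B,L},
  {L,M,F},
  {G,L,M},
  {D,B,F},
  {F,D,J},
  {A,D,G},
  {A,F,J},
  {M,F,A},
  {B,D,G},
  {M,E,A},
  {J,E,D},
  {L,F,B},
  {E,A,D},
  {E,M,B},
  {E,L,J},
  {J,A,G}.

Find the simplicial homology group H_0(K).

H_0 ≅ Z.

K has 9 vertices, 27 edges, 18 triangles.
rank ∂_0 = 0, rank ∂_1 = 8 ⇒ b_0 = 9 − 0 − 8 = 1; all invariant factors of ∂_1 are 1 so no torsion. So H_0 = Z.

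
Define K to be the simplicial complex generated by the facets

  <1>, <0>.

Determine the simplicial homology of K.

H_0 ≅ Z^2.

We work with the vertex ordering 0 < 1. The simplices of K, each written with vertices in increasing order, are:

  0-simplices (2): [0], [1]

Hence C_0 ≅ Z^2.

Now H_k = ker ∂_k / im ∂_{k+1}, so:

  H_0: rank C_0 − rank ∂_1 = 2 − 0 = 2, and there is no ∂_1, so H_0 = Z^2.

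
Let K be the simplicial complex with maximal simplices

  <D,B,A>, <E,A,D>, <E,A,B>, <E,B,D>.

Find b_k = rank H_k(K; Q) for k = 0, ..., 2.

We work with the vertex ordering A < B < D < E. The simplices of K, each written with vertices in increasing order, are:

  0-simplices (4): A, B, D, E
  1-simplices (6): AB, AD, AE, BD, BE, DE
  2-simplices (4): ABD, ABE, ADE, BDE

so the chain groups are C_0 ≅ Z^4, C_1 ≅ Z^6, C_2 ≅ Z^4.

Boundary ∂_1: C_1 → C_0 is given by ∂[p,q] = [q] − [p]. For instance
  ∂AB = B − A.
This gives a 4×6 integer matrix of rank 3; reducing to Smith normal form yields diagonal entries (1,1,1).

The boundary map ∂_2: C_2 → C_1 acts by ∂[p,q,r] = [q,r] − [p,r] + [p,q]. For instance
  ∂ABD = BD − AD + AB,
  ∂BDE = DE − BE + BD.
This gives a 6×4 integer matrix of rank 3; reducing to Smith normal form yields diagonal entries (1,1,1).

From H_k ≅ ker(∂_k) / im(∂_{k+1}) we obtain:

  H_0: rank C_0 − rank ∂_1 = 4 − 3 = 1, and the invariant factors of ∂_1 are all 1, so H_0 ≅ Z.
  H_1: rank ker ∂_1 − rank ∂_2 = (6 − 3) − 3 = 0, and the invariant factors of ∂_2 are all 1, so H_1 ≅ 0.
  H_2: rank ker ∂_2 − rank ∂_3 = (4 − 3) − 0 = 1, and there is no ∂_3, so H_2 ≅ Z.

As a check, the Euler characteristic is 4 − 6 + 4 = 2, which agrees with 1 − 0 + 1 = 2.

Hence the Betti numbers are b_0 = 1, b_1 = 0, b_2 = 1.

b_0 = 1, b_1 = 0, b_2 = 1.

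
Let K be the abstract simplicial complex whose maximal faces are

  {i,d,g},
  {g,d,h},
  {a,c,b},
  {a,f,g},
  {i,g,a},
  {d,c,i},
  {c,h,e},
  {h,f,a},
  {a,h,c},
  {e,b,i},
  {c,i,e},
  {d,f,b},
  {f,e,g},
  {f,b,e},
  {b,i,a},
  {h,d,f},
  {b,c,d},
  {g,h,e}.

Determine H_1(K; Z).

H_1 ≅ Z ⊕ Z/2.

We work with the vertex ordering a < b < c < d < e < f < g < h < i. The simplices of K, each written with vertices in increasing order, are:

  0-simplices (9): a, b, c, d, e, f, g, h, i
  1-simplices (27): ab, ac, af, ag, ah, ai, bc, bd, be, bf, bi, cd, ce, ch, ci, df, dg, dh, di, ef, eg, eh, ei, fg, fh, gh, gi
  2-simplices (18): abc, abi, ach, afg, afh, agi, bcd, bdf, bef, bei, cdi, ceh, cei, dfh, dgh, dgi, efg, egh

giving chain groups C_0 ≅ Z^9, C_1 ≅ Z^27, C_2 ≅ Z^18.

The boundary map ∂_1: C_1 → C_0 is given by ∂[p,q] = [q] − [p].
As a 9×27 matrix over Z this has rank 8, with invariant factors (1,1,1,1,1,1,1,1).

The boundary map ∂_2: C_2 → C_1 sends each 2-simplex [p,q,r] to [q,r] − [p,r] + [p,q]. For instance
  ∂bei = ei − bi + be,
  ∂cei = ei − ci + ce.
The 27×18 boundary matrix has rank 18 and Smith normal form diag(1,1,1,1,1,1,1,1,1,1,1,1,1,1,1,1,1,2).

Now H_k = ker ∂_k / im ∂_{k+1}, so:

  H_1: rank ker ∂_1 − rank ∂_2 = (27 − 8) − 18 = 1, and ∂_2 has invariant factor 2 > 1, so H_1 = Z ⊕ Z/2.

(K is a triangulation of the Klein bottle.)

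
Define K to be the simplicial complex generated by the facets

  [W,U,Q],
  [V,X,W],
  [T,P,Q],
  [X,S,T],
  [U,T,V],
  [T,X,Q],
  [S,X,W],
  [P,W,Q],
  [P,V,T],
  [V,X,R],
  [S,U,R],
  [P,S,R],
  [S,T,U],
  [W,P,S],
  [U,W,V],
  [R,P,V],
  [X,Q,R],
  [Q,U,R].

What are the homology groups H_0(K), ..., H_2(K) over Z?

Order the vertices as P < Q < R < S < T < U < V < W < X. Listing each simplex with vertices in this order, K has dimension 2 with simplices:

  0-simplices (9): P, Q, R, S, T, U, V, W, X
  1-simplices (27): PQ, PR, PS, PT, PV, PW, QR, QT, QU, QW, QX, RS, RU, RV, RX, ST, SU, SW, SX, TU, TV, TX, UV, UW, VW, VX, WX
  2-simplices (18): PQT, PQW, PRS, PRV, PSW, PTV, QRU, QRX, QTX, QUW, RSU, RVX, STU, STX, SWX, TUV, UVW, VWX

giving chain groups C_0 ≅ Z^9, C_1 ≅ Z^27, C_2 ≅ Z^18.

The boundary map ∂_1: C_1 → C_0 maps an edge to its endpoints' difference, ∂[p,q] = q − p. For instance
  ∂QW = W − Q.
The resulting 9×27 matrix has rank 8, and its Smith normal form has invariant factors (1,1,1,1,1,1,1,1).

The boundary map ∂_2: C_2 → C_1 maps a triangle to the signed sum of its edges. For instance
  ∂PTV = TV − PV + PT,
  ∂UVW = VW − UW + UV.
The resulting 27×18 matrix has rank 17, and its Smith normal form has invariant factors (1,1,1,1,1,1,1,1,1,1,1,1,1,1,1,1,1).

Computing H_k = (kernel of ∂_k) / (image of ∂_{k+1}):

  H_0: rank C_0 − rank ∂_1 = 9 − 8 = 1, and the invariant factors of ∂_1 are all 1, so H_0 = Z.
  H_1: rank ker ∂_1 − rank ∂_2 = (27 − 8) − 17 = 2, and the invariant factors of ∂_2 are all 1, so H_1 = Z^2.
  H_2: rank ker ∂_2 − rank ∂_3 = (18 − 17) − 0 = 1, and there is no ∂_3, so H_2 = Z.

As a check, the Euler characteristic is 9 − 27 + 18 = 0, which agrees with 1 − 2 + 1 = 0.
(K is a triangulation of the torus T^2.)

H_0 = Z,  H_1 = Z^2,  H_2 = Z.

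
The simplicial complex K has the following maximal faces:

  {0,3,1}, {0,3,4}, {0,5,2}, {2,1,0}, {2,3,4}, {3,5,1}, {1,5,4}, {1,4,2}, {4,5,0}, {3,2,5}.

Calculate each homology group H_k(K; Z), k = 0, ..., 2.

We work with the vertex ordering 0 < 1 < 2 < 3 < 4 < 5. The simplices of K, each written with vertices in increasing order, are:

  0-simplices (6): [0], [1], [2], [3], [4], [5]
  1-simplices (15): [0,1], [0,2], [0,3], [0,4], [0,5], [1,2], [1,3], [1,4], [1,5], [2,3], [2,4], [2,5], [3,4], [3,5], [4,5]
  2-simplices (10): [0,1,2], [0,1,3], [0,2,5], [0,3,4], [0,4,5], [1,2,4], [1,3,5], [1,4,5], [2,3,4], [2,3,5]

giving chain groups C_0 ≅ Z^6, C_1 ≅ Z^15, C_2 ≅ Z^10.

Boundary ∂_1: C_1 → C_0 sends each edge [p,q] (with p < q) to q − p. For instance
  ∂[2,3] = [3] − [2].
As a 6×15 matrix over Z this has rank 5, with invariant factors (1,1,1,1,1).

Boundary ∂_2: C_2 → C_1 maps a triangle to the signed sum of its edges. For instance
  ∂[0,1,2] = [1,2] − [0,2] + [0,1],
  ∂[0,2,5] = [2,5] − [0,5] + [0,2].
This gives a 15×10 integer matrix of rank 10; reducing to Smith normal form yields diagonal entries (1,1,1,1,1,1,1,1,1,2).

Reading off H_k = ker ∂_k / im ∂_{k+1}:

  H_0: rank C_0 − rank ∂_1 = 6 − 5 = 1, and the invariant factors of ∂_1 are all 1, so H_0 = Z.
  H_1: rank ker ∂_1 − rank ∂_2 = (15 − 5) − 10 = 0, and ∂_2 has invariant factor 2 > 1, so H_1 = Z/2Z.
  H_2: rank ker ∂_2 − rank ∂_3 = (10 − 10) − 0 = 0, and there is no ∂_3, so H_2 = 0.

(K is a triangulation of the real projective plane RP^2.)

H_0 = Z,  H_1 = Z/2Z,  H_2 = 0.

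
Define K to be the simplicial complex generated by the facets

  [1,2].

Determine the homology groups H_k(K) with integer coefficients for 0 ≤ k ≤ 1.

H_0 = Z,  H_1 = 0.

Take the total order 1 < 2 on the vertex set. Then K (dimension 1) consists of the simplices:

  0-simplices (2): [1], [2]
  1-simplices (1): [1,2]

Hence C_0 ≅ Z^2, C_1 ≅ Z^1.

∂_1: C_1 → C_0 is given by ∂[p,q] = [q] − [p]. For instance
  ∂[1,2] = [2] − [1].
The 2×1 boundary matrix has rank 1 and Smith normal form diag(1).

Computing H_k = (kernel of ∂_k) / (image of ∂_{k+1}):

  H_0: rank C_0 − rank ∂_1 = 2 − 1 = 1, and the invariant factors of ∂_1 are all 1, so H_0 = Z.
  H_1: rank ker ∂_1 − rank ∂_2 = (1 − 1) − 0 = 0, and there is no ∂_2, so H_1 = 0.

As a check, the Euler characteristic is 2 − 1 = 1, which agrees with 1 − 0 = 1.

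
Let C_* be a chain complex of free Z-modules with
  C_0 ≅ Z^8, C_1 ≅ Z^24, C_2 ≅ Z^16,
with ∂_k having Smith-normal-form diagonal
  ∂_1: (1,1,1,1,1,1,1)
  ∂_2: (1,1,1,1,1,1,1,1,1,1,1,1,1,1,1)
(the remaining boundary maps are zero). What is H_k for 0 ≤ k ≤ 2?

H_0: b_0 = 8 − 0 − 7 = 1; torsion from ∂_1 factors > 1: none. So H_0 ≅ Z.
H_1: b_1 = 24 − 7 − 15 = 2; torsion from ∂_2 factors > 1: none. So H_1 ≅ Z^2.
H_2: b_2 = 16 − 15 − 0 = 1; torsion from ∂_3 factors > 1: none. So H_2 ≅ Z.

H_0 ≅ Z,  H_1 ≅ Z^2,  H_2 ≅ Z.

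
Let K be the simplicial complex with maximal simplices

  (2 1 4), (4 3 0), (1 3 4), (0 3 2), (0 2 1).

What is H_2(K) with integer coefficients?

H_2 ≅ 0.

K has 5 vertices, 10 edges, 5 triangles.
rank ∂_2 = 5, rank ∂_3 = 0 ⇒ b_2 = 5 − 5 − 0 = 0. So H_2 ≅ 0.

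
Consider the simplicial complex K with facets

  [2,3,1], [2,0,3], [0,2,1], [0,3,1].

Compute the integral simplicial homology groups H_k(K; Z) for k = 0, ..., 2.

H_0 = Z,  H_1 = 0,  H_2 = Z.

Order the vertices as 0 < 1 < 2 < 3. Listing each simplex with vertices in this order, K has dimension 2 with simplices:

  0-simplices (4): [0], [1], [2], [3]
  1-simplices (6): [0,1], [0,2], [0,3], [1,2], [1,3], [2,3]
  2-simplices (4): [0,1,2], [0,1,3], [0,2,3], [1,2,3]

so the chain groups are C_0 ≅ Z^4, C_1 ≅ Z^6, C_2 ≅ Z^4.

∂_1: C_1 → C_0 maps an edge to its endpoints' difference, ∂[p,q] = q − p.
As a 4×6 matrix over Z this has rank 3, with invariant factors (1,1,1).

Boundary ∂_2: C_2 → C_1 acts by ∂[p,q,r] = [q,r] − [p,r] + [p,q]. For instance
  ∂[1,2,3] = [2,3] − [1,3] + [1,2],
  ∂[0,1,2] = [1,2] − [0,2] + [0,1].
As a 6×4 matrix over Z this has rank 3, with invariant factors (1,1,1).

Now H_k = ker ∂_k / im ∂_{k+1}, so:

  H_0: rank C_0 − rank ∂_1 = 4 − 3 = 1, and the invariant factors of ∂_1 are all 1, so H_0 ≅ Z.
  H_1: rank ker ∂_1 − rank ∂_2 = (6 − 3) − 3 = 0, and the invariant factors of ∂_2 are all 1, so H_1 ≅ 0.
  H_2: rank ker ∂_2 − rank ∂_3 = (4 − 3) − 0 = 1, and there is no ∂_3, so H_2 ≅ Z.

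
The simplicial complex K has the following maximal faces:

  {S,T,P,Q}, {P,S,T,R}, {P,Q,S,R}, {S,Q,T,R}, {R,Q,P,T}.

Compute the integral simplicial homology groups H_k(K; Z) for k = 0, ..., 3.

Order the vertices as P < Q < R < S < T. Listing each simplex with vertices in this order, K has dimension 3 with simplices:

  0-simplices (5): P, Q, R, S, T
  1-simplices (10): PQ, PR, PS, PT, QR, QS, QT, RS, RT, ST
  2-simplices (10): PQR, PQS, PQT, PRS, PRT, PST, QRS, QRT, QST, RST
  3-simplices (5): PQRS, PQRT, PQST, PRST, QRST

so the chain groups are C_0 ≅ Z^5, C_1 ≅ Z^10, C_2 ≅ Z^10, C_3 ≅ Z^5.

Boundary ∂_1: C_1 → C_0 maps an edge to its endpoints' difference, ∂[p,q] = q − p.
This gives a 5×10 integer matrix of rank 4; reducing to Smith normal form yields diagonal entries (1,1,1,1).

Boundary ∂_2: C_2 → C_1 sends each 2-simplex [p,q,r] to [q,r] − [p,r] + [p,q]. For instance
  ∂QRT = RT − QT + QR,
  ∂PRS = RS − PS + PR.
The 10×10 boundary matrix has rank 6 and Smith normal form diag(1,1,1,1,1,1).

Boundary ∂_3: C_3 → C_2 sends each 3-simplex σ to the alternating sum Σ_i (−1)^i (σ with its i-th vertex removed). For instance
  ∂PQST = QST − PST + PQT − PQS,
  ∂PQRS = QRS − PRS + PQS − PQR.
This gives a 10×5 integer matrix of rank 4; reducing to Smith normal form yields diagonal entries (1,1,1,1).

Computing H_k = (kernel of ∂_k) / (image of ∂_{k+1}):

  H_0: rank C_0 − rank ∂_1 = 5 − 4 = 1, and the invariant factors of ∂_1 are all 1, so H_0 ≅ Z.
  H_1: rank ker ∂_1 − rank ∂_2 = (10 − 4) − 6 = 0, and the invariant factors of ∂_2 are all 1, so H_1 ≅ 0.
  H_2: rank ker ∂_2 − rank ∂_3 = (10 − 6) − 4 = 0, and the invariant factors of ∂_3 are all 1, so H_2 ≅ 0.
  H_3: rank ker ∂_3 − rank ∂_4 = (5 − 4) − 0 = 1, and there is no ∂_4, so H_3 ≅ Z.

(K is a triangulation of the 3-sphere S^3.)

H_0 = Z,  H_1 = 0,  H_2 = 0,  H_3 = Z.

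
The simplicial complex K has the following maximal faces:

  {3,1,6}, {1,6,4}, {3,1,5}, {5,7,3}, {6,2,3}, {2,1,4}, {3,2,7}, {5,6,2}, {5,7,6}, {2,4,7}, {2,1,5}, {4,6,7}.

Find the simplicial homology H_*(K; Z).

H_0 = Z,  H_1 = Z_2,  H_2 = 0.

We work with the vertex ordering 1 < 2 < 3 < 4 < 5 < 6 < 7. The simplices of K, each written with vertices in increasing order, are:

  0-simplices (7): [1], [2], [3], [4], [5], [6], [7]
  1-simplices (18): [1,2], [1,3], [1,4], [1,5], [1,6], [2,3], [2,4], [2,5], [2,6], [2,7], [3,5], [3,6], [3,7], [4,6], [4,7], [5,6], [5,7], [6,7]
  2-simplices (12): [1,2,4], [1,2,5], [1,3,5], [1,3,6], [1,4,6], [2,3,6], [2,3,7], [2,4,7], [2,5,6], [3,5,7], [4,6,7], [5,6,7]

Hence C_0 ≅ Z^7, C_1 ≅ Z^18, C_2 ≅ Z^12.

The boundary map ∂_1: C_1 → C_0 sends each edge [p,q] (with p < q) to q − p. For instance
  ∂[4,7] = [7] − [4].
This gives a 7×18 integer matrix of rank 6; reducing to Smith normal form yields diagonal entries (1,1,1,1,1,1).

The boundary map ∂_2: C_2 → C_1 acts by ∂[p,q,r] = [q,r] − [p,r] + [p,q]. For instance
  ∂[5,6,7] = [6,7] − [5,7] + [5,6],
  ∂[1,3,5] = [3,5] − [1,5] + [1,3].
The 18×12 boundary matrix has rank 12 and Smith normal form diag(1,1,1,1,1,1,1,1,1,1,1,2).

Reading off H_k = ker ∂_k / im ∂_{k+1}:

  H_0: rank C_0 − rank ∂_1 = 7 − 6 = 1, and the invariant factors of ∂_1 are all 1, so H_0 = Z.
  H_1: rank ker ∂_1 − rank ∂_2 = (18 − 6) − 12 = 0, and ∂_2 has invariant factor 2 > 1, so H_1 = Z_2.
  H_2: rank ker ∂_2 − rank ∂_3 = (12 − 12) − 0 = 0, and there is no ∂_3, so H_2 = 0.

As a check, the Euler characteristic is 7 − 18 + 12 = 1, which agrees with 1 − 0 + 0 = 1.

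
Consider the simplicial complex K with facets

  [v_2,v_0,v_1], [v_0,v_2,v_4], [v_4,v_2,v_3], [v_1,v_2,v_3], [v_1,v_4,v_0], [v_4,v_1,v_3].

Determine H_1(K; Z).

H_1 = 0.

K has 5 vertices, 9 edges, 6 triangles.
rank ∂_1 = 4, rank ∂_2 = 5 ⇒ b_1 = 9 − 4 − 5 = 0; all invariant factors of ∂_2 are 1 so no torsion. So H_1 ≅ 0.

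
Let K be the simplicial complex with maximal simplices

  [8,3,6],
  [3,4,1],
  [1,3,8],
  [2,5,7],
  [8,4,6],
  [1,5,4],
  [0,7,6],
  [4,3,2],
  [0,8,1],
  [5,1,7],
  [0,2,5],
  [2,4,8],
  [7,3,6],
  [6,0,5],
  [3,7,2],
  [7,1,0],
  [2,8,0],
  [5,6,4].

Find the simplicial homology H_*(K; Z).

Take the total order 0 < 1 < 2 < 3 < 4 < 5 < 6 < 7 < 8 on the vertex set. Then K (dimension 2) consists of the simplices:

  0-simplices (9): [0], [1], [2], [3], [4], [5], [6], [7], [8]
  1-simplices (27): (27 of them)
  2-simplices (18): [0,1,7], [0,1,8], [0,2,5], [0,2,8], [0,5,6], [0,6,7], [1,3,4], [1,3,8], [1,4,5], [1,5,7], [2,3,4], [2,3,7], [2,4,8], [2,5,7], [3,6,7], [3,6,8], [4,5,6], [4,6,8]

so the chain groups are C_0 ≅ Z^9, C_1 ≅ Z^27, C_2 ≅ Z^18.

Boundary ∂_1: C_1 → C_0 maps an edge to its endpoints' difference, ∂[p,q] = q − p. For instance
  ∂[3,6] = [6] − [3].
As a 9×27 matrix over Z this has rank 8, with invariant factors (1,1,1,1,1,1,1,1).

The boundary map ∂_2: C_2 → C_1 maps a triangle to the signed sum of its edges. For instance
  ∂[4,5,6] = [5,6] − [4,6] + [4,5],
  ∂[0,1,7] = [1,7] − [0,7] + [0,1].
The resulting 27×18 matrix has rank 18, and its Smith normal form has invariant factors (1,1,1,1,1,1,1,1,1,1,1,1,1,1,1,1,1,2).

Now H_k = ker ∂_k / im ∂_{k+1}, so:

  H_0: rank C_0 − rank ∂_1 = 9 − 8 = 1, and the invariant factors of ∂_1 are all 1, so H_0 = Z.
  H_1: rank ker ∂_1 − rank ∂_2 = (27 − 8) − 18 = 1, and ∂_2 has invariant factor 2 > 1, so H_1 = Z ⊕ Z/2.
  H_2: rank ker ∂_2 − rank ∂_3 = (18 − 18) − 0 = 0, and there is no ∂_3, so H_2 = 0.

H_0 ≅ Z,  H_1 ≅ Z ⊕ Z/2,  H_2 = 0.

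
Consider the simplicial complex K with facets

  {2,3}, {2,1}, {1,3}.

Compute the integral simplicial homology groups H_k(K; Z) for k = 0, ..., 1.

Take the total order 1 < 2 < 3 on the vertex set. Then K (dimension 1) consists of the simplices:

  0-simplices (3): [1], [2], [3]
  1-simplices (3): [1,2], [1,3], [2,3]

Hence C_0 ≅ Z^3, C_1 ≅ Z^3.

The boundary map ∂_1: C_1 → C_0 is given by ∂[p,q] = [q] − [p].
The resulting 3×3 matrix has rank 2, and its Smith normal form has invariant factors (1,1).

Now H_k = ker ∂_k / im ∂_{k+1}, so:

  H_0: rank C_0 − rank ∂_1 = 3 − 2 = 1, and the invariant factors of ∂_1 are all 1, so H_0 = Z.
  H_1: rank ker ∂_1 − rank ∂_2 = (3 − 2) − 0 = 1, and there is no ∂_2, so H_1 = Z.

(K is a triangulation of the circle S^1.)

H_0 = Z,  H_1 = Z.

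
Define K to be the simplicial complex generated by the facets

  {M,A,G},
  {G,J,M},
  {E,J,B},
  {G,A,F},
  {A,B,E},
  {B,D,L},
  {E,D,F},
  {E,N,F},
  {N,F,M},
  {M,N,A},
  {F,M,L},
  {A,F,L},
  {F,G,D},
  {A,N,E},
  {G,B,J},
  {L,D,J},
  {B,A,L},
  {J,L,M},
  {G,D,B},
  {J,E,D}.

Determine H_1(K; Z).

H_1 ≅ Z ⊕ Z/2.

We work with the vertex ordering A < B < D < E < F < G < J < L < M < N. The simplices of K, each written with vertices in increasing order, are:

  0-simplices (10): A, B, D, E, F, G, J, L, M, N
  1-simplices (30): AB, AE, AF, AG, AL, AM, AN, BD, BE, BG, BJ, BL, DE, DF, DG, DJ, DL, EF, EJ, EN, FG, FL, FM, FN, GJ, GM, JL, JM, LM, MN
  2-simplices (20): ABE, ABL, AEN, AFG, AFL, AGM, AMN, BDG, BDL, BEJ, BGJ, DEF, DEJ, DFG, DJL, EFN, FLM, FMN, GJM, JLM

giving chain groups C_0 ≅ Z^10, C_1 ≅ Z^30, C_2 ≅ Z^20.

∂_1: C_1 → C_0 sends each edge [p,q] (with p < q) to q − p. For instance
  ∂EN = N − E.
The resulting 10×30 matrix has rank 9, and its Smith normal form has invariant factors (1,1,1,1,1,1,1,1,1).

Boundary ∂_2: C_2 → C_1 acts by ∂[p,q,r] = [q,r] − [p,r] + [p,q]. For instance
  ∂DEF = EF − DF + DE,
  ∂BDL = DL − BL + BD.
The 30×20 boundary matrix has rank 20 and Smith normal form diag(1,1,1,1,1,1,1,1,1,1,1,1,1,1,1,1,1,1,1,2).

Computing H_k = (kernel of ∂_k) / (image of ∂_{k+1}):

  H_1: rank ker ∂_1 − rank ∂_2 = (30 − 9) − 20 = 1, and ∂_2 has invariant factor 2 > 1, so H_1 ≅ Z ⊕ Z/2.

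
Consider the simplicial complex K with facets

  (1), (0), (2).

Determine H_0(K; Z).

H_0 = Z^3.

Order the vertices as 0 < 1 < 2. Listing each simplex with vertices in this order, K has dimension 0 with simplices:

  0-simplices (3): [0], [1], [2]

so the chain groups are C_0 ≅ Z^3.

From H_k ≅ ker(∂_k) / im(∂_{k+1}) we obtain:

  H_0: rank C_0 − rank ∂_1 = 3 − 0 = 3, and there is no ∂_1, so H_0 = Z^3.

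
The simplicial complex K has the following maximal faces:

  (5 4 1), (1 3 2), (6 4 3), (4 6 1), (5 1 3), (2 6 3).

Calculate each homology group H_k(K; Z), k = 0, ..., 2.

Fix the vertex order 1 < 2 < 3 < 4 < 5 < 6 and write every simplex with vertices in increasing order. Then dim K = 2 and the simplices of K are:

  0-simplices (6): [1], [2], [3], [4], [5], [6]
  1-simplices (12): [1,2], [1,3], [1,4], [1,5], [1,6], [2,3], [2,6], [3,4], [3,5], [3,6], [4,5], [4,6]
  2-simplices (6): [1,2,3], [1,3,5], [1,4,5], [1,4,6], [2,3,6], [3,4,6]

giving chain groups C_0 ≅ Z^6, C_1 ≅ Z^12, C_2 ≅ Z^6.

Boundary ∂_1: C_1 → C_0 sends each edge [p,q] (with p < q) to q − p.
As a 6×12 matrix over Z this has rank 5, with invariant factors (1,1,1,1,1).

Boundary ∂_2: C_2 → C_1 sends each 2-simplex [p,q,r] to [q,r] − [p,r] + [p,q]. For instance
  ∂[1,3,5] = [3,5] − [1,5] + [1,3],
  ∂[2,3,6] = [3,6] − [2,6] + [2,3].
As a 12×6 matrix over Z this has rank 6, with invariant factors (1,1,1,1,1,1).

Reading off H_k = ker ∂_k / im ∂_{k+1}:

  H_0: rank C_0 − rank ∂_1 = 6 − 5 = 1, and the invariant factors of ∂_1 are all 1, so H_0 ≅ Z.
  H_1: rank ker ∂_1 − rank ∂_2 = (12 − 5) − 6 = 1, and the invariant factors of ∂_2 are all 1, so H_1 ≅ Z.
  H_2: rank ker ∂_2 − rank ∂_3 = (6 − 6) − 0 = 0, and there is no ∂_3, so H_2 ≅ 0.

H_0 ≅ Z,  H_1 ≅ Z,  H_2 = 0.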